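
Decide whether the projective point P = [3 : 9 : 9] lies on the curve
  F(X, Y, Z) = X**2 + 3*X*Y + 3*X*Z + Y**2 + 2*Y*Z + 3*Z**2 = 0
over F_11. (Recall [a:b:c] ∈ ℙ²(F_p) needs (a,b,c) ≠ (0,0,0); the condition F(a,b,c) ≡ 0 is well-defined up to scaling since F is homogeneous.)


F(3,9,9) ≡ 8 (mod 11); P is NOT on the curve.

Evaluate F(3, 9, 9) term-by-term (mod 11).
  X**2 ↦ 1·9·1·1 = 9
  3*X*Y ↦ 3·3·9·1 = 81
  3*X*Z ↦ 3·3·1·9 = 81
  Y**2 ↦ 1·1·81·1 = 81
  2*Y*Z ↦ 2·1·9·9 = 162
  3*Z**2 ↦ 3·1·1·81 = 243
Sum: F(3, 9, 9) = (9) + (81) + (81) + (81) + (162) + (243) = 657.
Reducing mod 11: 657 ≡ 8 (mod 11).
Since F(a, b, c) ≡ 8 ≠ 0 (mod 11), P does NOT lie on the curve.


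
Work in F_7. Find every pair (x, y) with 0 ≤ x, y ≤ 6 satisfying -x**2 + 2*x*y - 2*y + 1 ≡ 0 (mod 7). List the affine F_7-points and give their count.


Affine F_7-points: {(0, 4), (1, 0), (1, 1), (1, 2), (1, 3), (1, 4), (1, 5), (1, 6), (2, 5), (3, 2), (4, 6), (5, 3), (6, 0)}; count = 13.

For each of the 49 pairs (x, y) ∈ F_7², evaluate f(x, y) mod 7. Record the zeros.
  x = 0: [0↦1, 1↦6, 2↦4, 3↦2, 4↦0, 5↦5, 6↦3]  zeros at y ∈ {4}
  x = 1: [0↦0, 1↦0, 2↦0, 3↦0, 4↦0, 5↦0, 6↦0]  zeros at y ∈ {0, 1, 2, 3, 4, 5, 6}
  x = 2: [0↦4, 1↦6, 2↦1, 3↦3, 4↦5, 5↦0, 6↦2]  zeros at y ∈ {5}
  x = 3: [0↦6, 1↦3, 2↦0, 3↦4, 4↦1, 5↦5, 6↦2]  zeros at y ∈ {2}
  x = 4: [0↦6, 1↦5, 2↦4, 3↦3, 4↦2, 5↦1, 6↦0]  zeros at y ∈ {6}
  x = 5: [0↦4, 1↦5, 2↦6, 3↦0, 4↦1, 5↦2, 6↦3]  zeros at y ∈ {3}
  x = 6: [0↦0, 1↦3, 2↦6, 3↦2, 4↦5, 5↦1, 6↦4]  zeros at y ∈ {0}
Collecting zeros: affine points = {(0, 4), (1, 0), (1, 1), (1, 2), (1, 3), (1, 4), (1, 5), (1, 6), (2, 5), (3, 2), (4, 6), (5, 3), (6, 0)}.
Total count |C(F_7)_aff| = 13.


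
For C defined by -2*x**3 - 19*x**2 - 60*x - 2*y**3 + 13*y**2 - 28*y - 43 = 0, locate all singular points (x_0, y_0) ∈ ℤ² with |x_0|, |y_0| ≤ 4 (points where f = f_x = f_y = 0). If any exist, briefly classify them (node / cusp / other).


Singular points: {(-3, 2)}; classification: node.

Compute partial derivatives:
  f_x = -6*x**2 - 38*x - 60.
  f_y = -6*y**2 + 26*y - 28.
Scan x_0 ∈ {−4, ..., 4}. For each x_0, f_y(x_0, y) is a polynomial in y; find its integer roots y ∈ {−4, ..., 4}, then test f_x and f at those candidates.
  x = -4: f_y(-4, y) = -6*y**2 + 26*y - 28; vanishes at y ∈ {2}. (-4, 2): f_x = -4 ≠ 0.
  x = -3: f_y(-3, y) = -6*y**2 + 26*y - 28; vanishes at y ∈ {2}. (-3, 2): f_x = 0, f = 0 — SINGULAR.
  x = -2: f_y(-2, y) = -6*y**2 + 26*y - 28; vanishes at y ∈ {2}. (-2, 2): f_x = -8 ≠ 0.
  x = -1: f_y(-1, y) = -6*y**2 + 26*y - 28; vanishes at y ∈ {2}. (-1, 2): f_x = -28 ≠ 0.
  x = 0: f_y(0, y) = -6*y**2 + 26*y - 28; vanishes at y ∈ {2}. (0, 2): f_x = -60 ≠ 0.
  x = 1: f_y(1, y) = -6*y**2 + 26*y - 28; vanishes at y ∈ {2}. (1, 2): f_x = -104 ≠ 0.
  x = 2: f_y(2, y) = -6*y**2 + 26*y - 28; vanishes at y ∈ {2}. (2, 2): f_x = -160 ≠ 0.
  x = 3: f_y(3, y) = -6*y**2 + 26*y - 28; vanishes at y ∈ {2}. (3, 2): f_x = -228 ≠ 0.
  x = 4: f_y(4, y) = -6*y**2 + 26*y - 28; vanishes at y ∈ {2}. (4, 2): f_x = -308 ≠ 0.
Only singular point on the grid: (-3, 2).
Classify: substitute x = -3 + u, y = 2 + v and expand: f = -2*u**3 - u**2 - 2*v**3 + v**2.
No constant or linear terms (consistent with a singular point). Quadratic part: -u**2 + v**2. Cubic part: -2*u**3 - 2*v**3.
The quadratic part v**2 - u**2 = (v − u)(v + u) splits into two distinct linear factors, so there are two distinct tangent lines y − 2 = ±(x − -3) — this is a node (ordinary double point).
Classification: node.


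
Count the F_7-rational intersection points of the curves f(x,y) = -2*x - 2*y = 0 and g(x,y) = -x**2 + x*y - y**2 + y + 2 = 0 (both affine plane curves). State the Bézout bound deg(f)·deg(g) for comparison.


Common zeros: {(3, 4), (6, 1)}; count = 2; Bézout bound = 2.

deg(f) = 1, deg(g) = 2, so Bézout bound = 2.
Scan x ∈ F_7. For each x, list the y ∈ F_7 with f(x, y) ≡ 0 and those with g(x, y) ≡ 0 (mod 7); the common zeros in that column are the intersection.
  x = 0: f ≡ 0 at y ∈ {0}; g ≡ 0 at y ∈ {2, 6}; common: ∅.
  x = 1: f ≡ 0 at y ∈ {6}; g ≡ 0 at y ∈ {4, 5}; common: ∅.
  x = 2: f ≡ 0 at y ∈ {5}; g ≡ 0 at y ∈ {1, 2}; common: ∅.
  x = 3: f ≡ 0 at y ∈ {4}; g ≡ 0 at y ∈ {0, 4}; common: {4}.
  x = 4: f ≡ 0 at y ∈ {3}; g ≡ 0 at y ∈ {0, 5}; common: ∅.
  x = 5: f ≡ 0 at y ∈ {2}; g ≡ 0 at y ∈ {3}; common: ∅.
  x = 6: f ≡ 0 at y ∈ {1}; g ≡ 0 at y ∈ {1, 6}; common: {1}.
Collecting: common zeros = {(3, 4), (6, 1)}, so the count is 2.
Comparison with the Bézout bound: 2 ≤ 2 = deg(f)·deg(g), as expected for curves with no common component (the bound is attained).


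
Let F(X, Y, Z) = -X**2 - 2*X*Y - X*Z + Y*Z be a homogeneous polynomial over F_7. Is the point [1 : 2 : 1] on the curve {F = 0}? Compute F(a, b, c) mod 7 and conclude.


F(1,2,1) ≡ 3 (mod 7); P is NOT on the curve.

Evaluate F(1, 2, 1) term-by-term (mod 7).
  -X**2 ↦ -1·1·1·1 = -1
  -2*X*Y ↦ -2·1·2·1 = -4
  -X*Z ↦ -1·1·1·1 = -1
  Y*Z ↦ 1·1·2·1 = 2
Sum: F(1, 2, 1) = (-1) + (-4) + (-1) + (2) = -4.
Reducing mod 7: -4 ≡ 3 (mod 7).
Since F(a, b, c) ≡ 3 ≠ 0 (mod 7), P does NOT lie on the curve.


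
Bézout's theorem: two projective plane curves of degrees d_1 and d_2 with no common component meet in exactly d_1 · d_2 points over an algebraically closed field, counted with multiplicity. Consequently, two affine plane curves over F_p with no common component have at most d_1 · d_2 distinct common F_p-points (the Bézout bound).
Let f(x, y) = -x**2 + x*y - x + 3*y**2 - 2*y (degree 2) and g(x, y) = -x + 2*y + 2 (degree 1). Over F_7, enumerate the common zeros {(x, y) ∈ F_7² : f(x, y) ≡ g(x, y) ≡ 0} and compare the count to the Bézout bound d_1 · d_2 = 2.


Common zeros: ∅; count = 0; Bézout bound = 2.

deg(f) = 2, deg(g) = 1, so Bézout bound = 2.
Scan x ∈ F_7. For each x, list the y ∈ F_7 with f(x, y) ≡ 0 and those with g(x, y) ≡ 0 (mod 7); the common zeros in that column are the intersection.
  x = 0: f ≡ 0 at y ∈ {0, 3}; g ≡ 0 at y ∈ {6}; common: ∅.
  x = 1: f ≡ 0 at y ∈ {1, 4}; g ≡ 0 at y ∈ {3}; common: ∅.
  x = 2: f ≡ 0 at y ∈ {3, 4}; g ≡ 0 at y ∈ {0}; common: ∅.
  x = 3: f ≡ 0 at y ∈ ∅; g ≡ 0 at y ∈ {4}; common: ∅.
  x = 4: f ≡ 0 at y ∈ ∅; g ≡ 0 at y ∈ {1}; common: ∅.
  x = 5: f ≡ 0 at y ∈ ∅; g ≡ 0 at y ∈ {5}; common: ∅.
  x = 6: f ≡ 0 at y ∈ {0, 1}; g ≡ 0 at y ∈ {2}; common: ∅.
Collecting: common zeros = ∅, so the count is 0.
Comparison with the Bézout bound: 0 ≤ 2 = deg(f)·deg(g), as expected for curves with no common component (the affine F_7-count falls short of the bound because intersections may lie at infinity, over extension fields, or carry multiplicity).


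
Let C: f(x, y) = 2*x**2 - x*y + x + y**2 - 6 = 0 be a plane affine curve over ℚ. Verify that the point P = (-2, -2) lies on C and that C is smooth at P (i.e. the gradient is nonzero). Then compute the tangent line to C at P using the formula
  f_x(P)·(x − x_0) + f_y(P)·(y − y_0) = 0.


Tangent line at P: -5*x - 2*y - 14 = 0.

Step 1: f(-2, -2) = 0, so P lies on C.
Step 2: partial derivatives
  f_x(x, y) = 4*x - y + 1, f_y(x, y) = -x + 2*y.
  f_x(P) = -5, f_y(P) = -2 (gradient nonzero, so P is smooth).
Step 3: tangent line at P: -5·(x − -2) + -2·(y − -2) = 0.
Expanding: -5*x - 2*y - 14 = 0.


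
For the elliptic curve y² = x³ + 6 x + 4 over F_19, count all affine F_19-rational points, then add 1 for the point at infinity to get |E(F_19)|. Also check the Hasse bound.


Affine points = {(0, 2), (0, 17), (1, 7), (1, 12), (2, 9), (2, 10), (3, 7), (3, 12), (4, 4), (4, 15), (5, 8), (5, 11), (6, 3), (6, 16), (7, 3), (7, 16), (10, 0), (14, 1), (14, 18), (15, 7), (15, 12), (16, 4), (16, 15), (18, 4), (18, 15)}; affine count = 25; |E(F_19)| = 26.

Discriminant check: Δ ∝ 4a³ + 27b² = 4·6³ + 27·4² = 4·216 + 27·16 ≡ 4 (mod 19). Nonzero ⇒ E is nonsingular.
For each x ∈ F_19, compute rhs = x³ + 6·x + 4 mod 19, then count y ∈ F_19 with y² ≡ rhs.
  x = 0: rhs = 4, matching y values: 2, 17 (2 points).
  x = 1: rhs = 11, matching y values: 7, 12 (2 points).
  x = 2: rhs = 5, matching y values: 9, 10 (2 points).
  x = 3: rhs = 11, matching y values: 7, 12 (2 points).
  x = 4: rhs = 16, matching y values: 4, 15 (2 points).
  x = 5: rhs = 7, matching y values: 8, 11 (2 points).
  x = 6: rhs = 9, matching y values: 3, 16 (2 points).
  x = 7: rhs = 9, matching y values: 3, 16 (2 points).
  x = 8: rhs = 13, matching y values: none (0 points).
  x = 9: rhs = 8, matching y values: none (0 points).
  x = 10: rhs = 0, matching y values: 0 (1 points).
  x = 11: rhs = 14, matching y values: none (0 points).
  x = 12: rhs = 18, matching y values: none (0 points).
  x = 13: rhs = 18, matching y values: none (0 points).
  x = 14: rhs = 1, matching y values: 1, 18 (2 points).
  x = 15: rhs = 11, matching y values: 7, 12 (2 points).
  x = 16: rhs = 16, matching y values: 4, 15 (2 points).
  x = 17: rhs = 3, matching y values: none (0 points).
  x = 18: rhs = 16, matching y values: 4, 15 (2 points).
Total affine count: 25.
Full point count |E(F_19)| = 25 + 1 = 26.
Hasse bound: |26 − (19+1)| = |6| = 6 ≤ 2√19 ≈ 8.7178 ✓.


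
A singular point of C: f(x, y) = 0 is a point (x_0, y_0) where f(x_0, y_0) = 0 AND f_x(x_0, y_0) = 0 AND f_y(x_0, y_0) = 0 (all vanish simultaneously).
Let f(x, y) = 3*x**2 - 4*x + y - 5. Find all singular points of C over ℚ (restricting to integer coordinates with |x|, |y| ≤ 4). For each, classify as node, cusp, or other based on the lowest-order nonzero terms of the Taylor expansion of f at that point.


No singular points in the scanned grid; C is smooth there.

Compute partial derivatives:
  f_x = 6*x - 4.
  f_y = 1.
f_y = 1 is a nonzero constant, so f_y never vanishes: no point (x, y) can satisfy f = f_x = f_y = 0. In particular no (x, y) ∈ {−4, ..., 4}² is singular; the curve is smooth.


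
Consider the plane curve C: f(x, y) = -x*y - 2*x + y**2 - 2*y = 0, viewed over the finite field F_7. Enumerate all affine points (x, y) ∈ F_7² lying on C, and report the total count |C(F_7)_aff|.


Affine F_7-points: {(0, 0), (0, 2), (2, 1), (2, 3), (3, 6), (6, 4)}; count = 6.

For each of the 49 pairs (x, y) ∈ F_7², evaluate f(x, y) mod 7. Record the zeros.
  x = 0: [0↦0, 1↦6, 2↦0, 3↦3, 4↦1, 5↦1, 6↦3]  zeros at y ∈ {0, 2}
  x = 1: [0↦5, 1↦3, 2↦3, 3↦5, 4↦2, 5↦1, 6↦2]  zeros at y ∈ ∅
  x = 2: [0↦3, 1↦0, 2↦6, 3↦0, 4↦3, 5↦1, 6↦1]  zeros at y ∈ {1, 3}
  x = 3: [0↦1, 1↦4, 2↦2, 3↦2, 4↦4, 5↦1, 6↦0]  zeros at y ∈ {6}
  x = 4: [0↦6, 1↦1, 2↦5, 3↦4, 4↦5, 5↦1, 6↦6]  zeros at y ∈ ∅
  x = 5: [0↦4, 1↦5, 2↦1, 3↦6, 4↦6, 5↦1, 6↦5]  zeros at y ∈ ∅
  x = 6: [0↦2, 1↦2, 2↦4, 3↦1, 4↦0, 5↦1, 6↦4]  zeros at y ∈ {4}
Collecting zeros: affine points = {(0, 0), (0, 2), (2, 1), (2, 3), (3, 6), (6, 4)}.
Total count |C(F_7)_aff| = 6.


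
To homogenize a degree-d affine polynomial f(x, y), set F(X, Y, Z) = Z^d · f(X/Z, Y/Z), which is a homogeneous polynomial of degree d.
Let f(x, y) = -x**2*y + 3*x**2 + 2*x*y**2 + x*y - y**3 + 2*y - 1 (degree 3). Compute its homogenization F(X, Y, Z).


F(X, Y, Z) = -X**2*Y + 3*X**2*Z + 2*X*Y**2 + X*Y*Z - Y**3 + 2*Y*Z**2 - Z**3

deg(f) = 3.
Substitute x = X/Z, y = Y/Z into f, then multiply by Z^3.
  monomial -1·x^2·y^1 ↦ -1·X^2·Y^1·Z^0.
  monomial 3·x^2·y^0 ↦ 3·X^2·Y^0·Z^1.
  monomial 2·x^1·y^2 ↦ 2·X^1·Y^2·Z^0.
  monomial 1·x^1·y^1 ↦ 1·X^1·Y^1·Z^1.
  monomial -1·x^0·y^3 ↦ -1·X^0·Y^3·Z^0.
  monomial 2·x^0·y^1 ↦ 2·X^0·Y^1·Z^2.
  monomial -1·x^0·y^0 ↦ -1·X^0·Y^0·Z^3.
Collecting: F(X, Y, Z) = -X**2*Y + 3*X**2*Z + 2*X*Y**2 + X*Y*Z - Y**3 + 2*Y*Z**2 - Z**3.


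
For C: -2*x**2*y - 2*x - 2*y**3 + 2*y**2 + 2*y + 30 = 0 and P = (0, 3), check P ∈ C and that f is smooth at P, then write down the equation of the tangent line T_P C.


Tangent line at P: -2*x - 40*y + 120 = 0.

Step 1: f(0, 3) = 0, so P lies on C.
Step 2: partial derivatives
  f_x(x, y) = -4*x*y - 2, f_y(x, y) = -2*x**2 - 6*y**2 + 4*y + 2.
  f_x(P) = -2, f_y(P) = -40 (gradient nonzero, so P is smooth).
Step 3: tangent line at P: -2·(x − 0) + -40·(y − 3) = 0.
Expanding: -2*x - 40*y + 120 = 0.


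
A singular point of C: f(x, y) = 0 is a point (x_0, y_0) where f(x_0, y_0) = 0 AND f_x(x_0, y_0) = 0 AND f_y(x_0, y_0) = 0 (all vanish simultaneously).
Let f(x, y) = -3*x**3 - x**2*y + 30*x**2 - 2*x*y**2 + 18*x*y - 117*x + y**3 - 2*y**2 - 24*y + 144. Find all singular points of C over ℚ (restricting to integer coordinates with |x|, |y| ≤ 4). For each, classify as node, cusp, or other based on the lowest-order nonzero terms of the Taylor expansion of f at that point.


Singular points: {(3, 3)}; classification: cusp.

Compute partial derivatives:
  f_x = -9*x**2 - 2*x*y + 60*x - 2*y**2 + 18*y - 117.
  f_y = -x**2 - 4*x*y + 18*x + 3*y**2 - 4*y - 24.
Scan x_0 ∈ {−4, ..., 4}. For each x_0, f_y(x_0, y) is a polynomial in y; find its integer roots y ∈ {−4, ..., 4}, then test f_x and f at those candidates.
  x = -4: f_y(-4, y) = 3*y**2 + 12*y - 112; no integer root y with |y| ≤ 4.
  x = -3: f_y(-3, y) = 3*y**2 + 8*y - 87; no integer root y with |y| ≤ 4.
  x = -2: f_y(-2, y) = 3*y**2 + 4*y - 64; vanishes at y ∈ {4}. (-2, 4): f_x = -217 ≠ 0.
  x = -1: f_y(-1, y) = 3*y**2 - 43; no integer root y with |y| ≤ 4.
  x = 0: f_y(0, y) = 3*y**2 - 4*y - 24; no integer root y with |y| ≤ 4.
  x = 1: f_y(1, y) = 3*y**2 - 8*y - 7; no integer root y with |y| ≤ 4.
  x = 2: f_y(2, y) = 3*y**2 - 12*y + 8; no integer root y with |y| ≤ 4.
  x = 3: f_y(3, y) = 3*y**2 - 16*y + 21; vanishes at y ∈ {3}. (3, 3): f_x = 0, f = 0 — SINGULAR.
  x = 4: f_y(4, y) = 3*y**2 - 20*y + 32; vanishes at y ∈ {4}. (4, 4): f_x = -13 ≠ 0.
Only singular point on the grid: (3, 3).
Classify: substitute x = 3 + u, y = 3 + v and expand: f = -3*u**3 - u**2*v - 2*u*v**2 + v**3 + v**2.
No constant or linear terms (consistent with a singular point). Quadratic part: v**2. Cubic part: -3*u**3 - u**2*v - 2*u*v**2 + v**3.
The quadratic part v**2 is a perfect square, so there is a single (double) tangent line v = 0, i.e. y = 3. Restricting the cubic part to that line (v = 0) leaves -3*u**3 ≠ 0, so f is not divisible by v and the branch is v² ≈ 3*u**3 to lowest order — this is a cusp.
Classification: cusp.


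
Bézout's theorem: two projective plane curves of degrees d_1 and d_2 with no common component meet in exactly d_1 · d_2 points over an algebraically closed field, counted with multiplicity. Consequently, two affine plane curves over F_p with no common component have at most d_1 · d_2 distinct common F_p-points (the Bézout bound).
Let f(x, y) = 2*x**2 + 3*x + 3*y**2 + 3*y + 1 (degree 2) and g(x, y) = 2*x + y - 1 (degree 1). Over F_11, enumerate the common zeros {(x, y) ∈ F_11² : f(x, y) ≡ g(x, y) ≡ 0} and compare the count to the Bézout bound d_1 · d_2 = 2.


Common zeros: {(2, 8), (3, 6)}; count = 2; Bézout bound = 2.

deg(f) = 2, deg(g) = 1, so Bézout bound = 2.
Scan x ∈ F_11. For each x, list the y ∈ F_11 with f(x, y) ≡ 0 and those with g(x, y) ≡ 0 (mod 11); the common zeros in that column are the intersection.
  x = 0: f ≡ 0 at y ∈ ∅; g ≡ 0 at y ∈ {1}; common: ∅.
  x = 1: f ≡ 0 at y ∈ {4, 6}; g ≡ 0 at y ∈ {10}; common: ∅.
  x = 2: f ≡ 0 at y ∈ {2, 8}; g ≡ 0 at y ∈ {8}; common: {8}.
  x = 3: f ≡ 0 at y ∈ {4, 6}; g ≡ 0 at y ∈ {6}; common: {6}.
  x = 4: f ≡ 0 at y ∈ ∅; g ≡ 0 at y ∈ {4}; common: ∅.
  x = 5: f ≡ 0 at y ∈ {0, 10}; g ≡ 0 at y ∈ {2}; common: ∅.
  x = 6: f ≡ 0 at y ∈ ∅; g ≡ 0 at y ∈ {0}; common: ∅.
  x = 7: f ≡ 0 at y ∈ ∅; g ≡ 0 at y ∈ {9}; common: ∅.
  x = 8: f ≡ 0 at y ∈ ∅; g ≡ 0 at y ∈ {7}; common: ∅.
  x = 9: f ≡ 0 at y ∈ ∅; g ≡ 0 at y ∈ {5}; common: ∅.
  x = 10: f ≡ 0 at y ∈ {0, 10}; g ≡ 0 at y ∈ {3}; common: ∅.
Collecting: common zeros = {(2, 8), (3, 6)}, so the count is 2.
Comparison with the Bézout bound: 2 ≤ 2 = deg(f)·deg(g), as expected for curves with no common component (the bound is attained).


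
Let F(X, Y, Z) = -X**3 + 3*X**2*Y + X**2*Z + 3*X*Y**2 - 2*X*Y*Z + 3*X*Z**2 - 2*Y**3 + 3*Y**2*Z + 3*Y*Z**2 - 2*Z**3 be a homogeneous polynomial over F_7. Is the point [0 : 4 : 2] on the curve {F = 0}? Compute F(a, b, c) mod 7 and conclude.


F(0,4,2) ≡ 0 (mod 7); P is on the curve.

Evaluate F(0, 4, 2) term-by-term (mod 7).
  -X**3 ↦ -1·0·1·1 = 0
  3*X**2*Y ↦ 3·0·4·1 = 0
  X**2*Z ↦ 1·0·1·2 = 0
  3*X*Y**2 ↦ 3·0·16·1 = 0
  -2*X*Y*Z ↦ -2·0·4·2 = 0
  3*X*Z**2 ↦ 3·0·1·4 = 0
  -2*Y**3 ↦ -2·1·64·1 = -128
  3*Y**2*Z ↦ 3·1·16·2 = 96
  3*Y*Z**2 ↦ 3·1·4·4 = 48
  -2*Z**3 ↦ -2·1·1·8 = -16
Sum: F(0, 4, 2) = (0) + (0) + (0) + (0) + (0) + (0) + (-128) + (96) + (48) + (-16) = 0.
Reducing mod 7: 0 ≡ 0 (mod 7).
Since F(a, b, c) ≡ 0 (mod 7), P lies on the curve.


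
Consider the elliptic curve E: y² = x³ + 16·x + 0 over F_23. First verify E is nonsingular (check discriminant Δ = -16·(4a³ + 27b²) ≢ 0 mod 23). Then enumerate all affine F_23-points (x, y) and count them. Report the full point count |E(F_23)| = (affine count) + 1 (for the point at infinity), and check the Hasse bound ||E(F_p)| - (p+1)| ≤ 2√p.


Affine points = {(0, 0), (3, 11), (3, 12), (4, 6), (4, 17), (6, 6), (6, 17), (7, 8), (7, 15), (11, 9), (11, 14), (13, 6), (13, 17), (14, 1), (14, 22), (15, 2), (15, 21), (18, 5), (18, 18), (21, 11), (21, 12), (22, 11), (22, 12)}; affine count = 23; |E(F_23)| = 24.

Discriminant check: Δ ∝ 4a³ + 27b² = 4·16³ + 27·0² = 4·4096 + 27·0 ≡ 8 (mod 23). Nonzero ⇒ E is nonsingular.
For each x ∈ F_23, compute rhs = x³ + 16·x + 0 mod 23, then count y ∈ F_23 with y² ≡ rhs.
  x = 0: rhs = 0, matching y values: 0 (1 points).
  x = 1: rhs = 17, matching y values: none (0 points).
  x = 2: rhs = 17, matching y values: none (0 points).
  x = 3: rhs = 6, matching y values: 11, 12 (2 points).
  x = 4: rhs = 13, matching y values: 6, 17 (2 points).
  x = 5: rhs = 21, matching y values: none (0 points).
  x = 6: rhs = 13, matching y values: 6, 17 (2 points).
  x = 7: rhs = 18, matching y values: 8, 15 (2 points).
  x = 8: rhs = 19, matching y values: none (0 points).
  x = 9: rhs = 22, matching y values: none (0 points).
  x = 10: rhs = 10, matching y values: none (0 points).
  x = 11: rhs = 12, matching y values: 9, 14 (2 points).
  x = 12: rhs = 11, matching y values: none (0 points).
  x = 13: rhs = 13, matching y values: 6, 17 (2 points).
  x = 14: rhs = 1, matching y values: 1, 22 (2 points).
  x = 15: rhs = 4, matching y values: 2, 21 (2 points).
  x = 16: rhs = 5, matching y values: none (0 points).
  x = 17: rhs = 10, matching y values: none (0 points).
  x = 18: rhs = 2, matching y values: 5, 18 (2 points).
  x = 19: rhs = 10, matching y values: none (0 points).
  x = 20: rhs = 17, matching y values: none (0 points).
  x = 21: rhs = 6, matching y values: 11, 12 (2 points).
  x = 22: rhs = 6, matching y values: 11, 12 (2 points).
Total affine count: 23.
Full point count |E(F_23)| = 23 + 1 = 24.
Hasse bound: |24 − (23+1)| = |0| = 0 ≤ 2√23 ≈ 9.5917 ✓.


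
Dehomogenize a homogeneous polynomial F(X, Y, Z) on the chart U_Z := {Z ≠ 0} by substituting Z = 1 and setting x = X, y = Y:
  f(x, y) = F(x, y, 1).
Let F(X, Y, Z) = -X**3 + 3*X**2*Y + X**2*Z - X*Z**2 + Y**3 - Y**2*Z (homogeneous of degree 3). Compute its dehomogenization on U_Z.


f(x, y) = -x**3 + 3*x**2*y + x**2 - x + y**3 - y**2

On U_Z we set Z = 1. Each monomial c·X^i·Y^j·Z^k in F becomes c·x^i·y^j·1^k = c·x^i·y^j.
Substituting Z = 1: F(X, Y, 1) = -x**3 + 3*x**2*y + x**2 - x + y**3 - y**2.
Note: deg(f) ≤ deg(F) = 3; strict inequality happens when F is divisible by Z (lost terms).


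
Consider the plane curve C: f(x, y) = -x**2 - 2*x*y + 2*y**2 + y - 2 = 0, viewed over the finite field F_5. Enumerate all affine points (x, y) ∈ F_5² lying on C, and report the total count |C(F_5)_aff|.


Affine F_5-points: {(1, 4)}; count = 1.

For each of the 25 pairs (x, y) ∈ F_5², evaluate f(x, y) mod 5. Record the zeros.
  x = 0: [0↦3, 1↦1, 2↦3, 3↦4, 4↦4]  zeros at y ∈ ∅
  x = 1: [0↦2, 1↦3, 2↦3, 3↦2, 4↦0]  zeros at y ∈ {4}
  x = 2: [0↦4, 1↦3, 2↦1, 3↦3, 4↦4]  zeros at y ∈ ∅
  x = 3: [0↦4, 1↦1, 2↦2, 3↦2, 4↦1]  zeros at y ∈ ∅
  x = 4: [0↦2, 1↦2, 2↦1, 3↦4, 4↦1]  zeros at y ∈ ∅
Collecting zeros: affine points = {(1, 4)}.
Total count |C(F_5)_aff| = 1.


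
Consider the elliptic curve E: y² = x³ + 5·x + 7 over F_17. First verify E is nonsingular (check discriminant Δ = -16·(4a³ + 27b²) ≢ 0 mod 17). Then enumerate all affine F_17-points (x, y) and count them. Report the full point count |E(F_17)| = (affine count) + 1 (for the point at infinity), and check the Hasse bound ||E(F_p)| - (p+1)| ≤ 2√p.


Affine points = {(1, 8), (1, 9), (2, 5), (2, 12), (3, 7), (3, 10), (5, 2), (5, 15), (6, 7), (6, 10), (8, 7), (8, 10), (9, 4), (9, 13), (11, 4), (11, 13), (13, 5), (13, 12), (14, 4), (14, 13), (16, 1), (16, 16)}; affine count = 22; |E(F_17)| = 23.

Discriminant check: Δ ∝ 4a³ + 27b² = 4·5³ + 27·7² = 4·125 + 27·49 ≡ 4 (mod 17). Nonzero ⇒ E is nonsingular.
For each x ∈ F_17, compute rhs = x³ + 5·x + 7 mod 17, then count y ∈ F_17 with y² ≡ rhs.
  x = 0: rhs = 7, matching y values: none (0 points).
  x = 1: rhs = 13, matching y values: 8, 9 (2 points).
  x = 2: rhs = 8, matching y values: 5, 12 (2 points).
  x = 3: rhs = 15, matching y values: 7, 10 (2 points).
  x = 4: rhs = 6, matching y values: none (0 points).
  x = 5: rhs = 4, matching y values: 2, 15 (2 points).
  x = 6: rhs = 15, matching y values: 7, 10 (2 points).
  x = 7: rhs = 11, matching y values: none (0 points).
  x = 8: rhs = 15, matching y values: 7, 10 (2 points).
  x = 9: rhs = 16, matching y values: 4, 13 (2 points).
  x = 10: rhs = 3, matching y values: none (0 points).
  x = 11: rhs = 16, matching y values: 4, 13 (2 points).
  x = 12: rhs = 10, matching y values: none (0 points).
  x = 13: rhs = 8, matching y values: 5, 12 (2 points).
  x = 14: rhs = 16, matching y values: 4, 13 (2 points).
  x = 15: rhs = 6, matching y values: none (0 points).
  x = 16: rhs = 1, matching y values: 1, 16 (2 points).
Total affine count: 22.
Full point count |E(F_17)| = 22 + 1 = 23.
Hasse bound: |23 − (17+1)| = |5| = 5 ≤ 2√17 ≈ 8.2462 ✓.


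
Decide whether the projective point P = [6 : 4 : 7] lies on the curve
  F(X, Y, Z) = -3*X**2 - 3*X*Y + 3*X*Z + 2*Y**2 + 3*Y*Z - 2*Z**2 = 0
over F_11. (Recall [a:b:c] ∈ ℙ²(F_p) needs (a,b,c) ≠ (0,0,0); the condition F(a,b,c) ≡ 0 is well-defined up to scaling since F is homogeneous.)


F(6,4,7) ≡ 8 (mod 11); P is NOT on the curve.

Evaluate F(6, 4, 7) term-by-term (mod 11).
  -3*X**2 ↦ -3·36·1·1 = -108
  -3*X*Y ↦ -3·6·4·1 = -72
  3*X*Z ↦ 3·6·1·7 = 126
  2*Y**2 ↦ 2·1·16·1 = 32
  3*Y*Z ↦ 3·1·4·7 = 84
  -2*Z**2 ↦ -2·1·1·49 = -98
Sum: F(6, 4, 7) = (-108) + (-72) + (126) + (32) + (84) + (-98) = -36.
Reducing mod 11: -36 ≡ 8 (mod 11).
Since F(a, b, c) ≡ 8 ≠ 0 (mod 11), P does NOT lie on the curve.


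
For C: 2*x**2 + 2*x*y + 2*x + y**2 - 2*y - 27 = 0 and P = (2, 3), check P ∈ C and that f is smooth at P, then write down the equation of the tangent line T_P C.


Tangent line at P: 16*x + 8*y - 56 = 0.

Step 1: f(2, 3) = 0, so P lies on C.
Step 2: partial derivatives
  f_x(x, y) = 4*x + 2*y + 2, f_y(x, y) = 2*x + 2*y - 2.
  f_x(P) = 16, f_y(P) = 8 (gradient nonzero, so P is smooth).
Step 3: tangent line at P: 16·(x − 2) + 8·(y − 3) = 0.
Expanding: 16*x + 8*y - 56 = 0.


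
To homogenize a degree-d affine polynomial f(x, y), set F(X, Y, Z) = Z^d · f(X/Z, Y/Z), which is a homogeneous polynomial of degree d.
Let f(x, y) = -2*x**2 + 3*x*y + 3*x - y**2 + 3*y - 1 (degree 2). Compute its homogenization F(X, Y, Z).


F(X, Y, Z) = -2*X**2 + 3*X*Y + 3*X*Z - Y**2 + 3*Y*Z - Z**2

deg(f) = 2.
Substitute x = X/Z, y = Y/Z into f, then multiply by Z^2.
  monomial -2·x^2·y^0 ↦ -2·X^2·Y^0·Z^0.
  monomial 3·x^1·y^1 ↦ 3·X^1·Y^1·Z^0.
  monomial 3·x^1·y^0 ↦ 3·X^1·Y^0·Z^1.
  monomial -1·x^0·y^2 ↦ -1·X^0·Y^2·Z^0.
  monomial 3·x^0·y^1 ↦ 3·X^0·Y^1·Z^1.
  monomial -1·x^0·y^0 ↦ -1·X^0·Y^0·Z^2.
Collecting: F(X, Y, Z) = -2*X**2 + 3*X*Y + 3*X*Z - Y**2 + 3*Y*Z - Z**2.


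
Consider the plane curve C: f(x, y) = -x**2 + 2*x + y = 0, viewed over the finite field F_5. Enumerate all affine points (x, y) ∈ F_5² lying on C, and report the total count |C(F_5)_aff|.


Affine F_5-points: {(0, 0), (1, 4), (2, 0), (3, 3), (4, 3)}; count = 5.

For each of the 25 pairs (x, y) ∈ F_5², evaluate f(x, y) mod 5. Record the zeros.
  x = 0: [0↦0, 1↦1, 2↦2, 3↦3, 4↦4]  zeros at y ∈ {0}
  x = 1: [0↦1, 1↦2, 2↦3, 3↦4, 4↦0]  zeros at y ∈ {4}
  x = 2: [0↦0, 1↦1, 2↦2, 3↦3, 4↦4]  zeros at y ∈ {0}
  x = 3: [0↦2, 1↦3, 2↦4, 3↦0, 4↦1]  zeros at y ∈ {3}
  x = 4: [0↦2, 1↦3, 2↦4, 3↦0, 4↦1]  zeros at y ∈ {3}
Collecting zeros: affine points = {(0, 0), (1, 4), (2, 0), (3, 3), (4, 3)}.
Total count |C(F_5)_aff| = 5.


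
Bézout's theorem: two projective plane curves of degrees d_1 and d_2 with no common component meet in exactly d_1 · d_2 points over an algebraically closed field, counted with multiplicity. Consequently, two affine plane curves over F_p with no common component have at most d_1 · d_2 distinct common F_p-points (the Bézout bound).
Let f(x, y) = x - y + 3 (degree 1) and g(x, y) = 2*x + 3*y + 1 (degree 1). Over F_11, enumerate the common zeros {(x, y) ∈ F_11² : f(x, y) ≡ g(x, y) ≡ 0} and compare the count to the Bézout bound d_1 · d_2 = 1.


Common zeros: {(9, 1)}; count = 1; Bézout bound = 1.

deg(f) = 1, deg(g) = 1, so Bézout bound = 1.
Scan x ∈ F_11. For each x, list the y ∈ F_11 with f(x, y) ≡ 0 and those with g(x, y) ≡ 0 (mod 11); the common zeros in that column are the intersection.
  x = 0: f ≡ 0 at y ∈ {3}; g ≡ 0 at y ∈ {7}; common: ∅.
  x = 1: f ≡ 0 at y ∈ {4}; g ≡ 0 at y ∈ {10}; common: ∅.
  x = 2: f ≡ 0 at y ∈ {5}; g ≡ 0 at y ∈ {2}; common: ∅.
  x = 3: f ≡ 0 at y ∈ {6}; g ≡ 0 at y ∈ {5}; common: ∅.
  x = 4: f ≡ 0 at y ∈ {7}; g ≡ 0 at y ∈ {8}; common: ∅.
  x = 5: f ≡ 0 at y ∈ {8}; g ≡ 0 at y ∈ {0}; common: ∅.
  x = 6: f ≡ 0 at y ∈ {9}; g ≡ 0 at y ∈ {3}; common: ∅.
  x = 7: f ≡ 0 at y ∈ {10}; g ≡ 0 at y ∈ {6}; common: ∅.
  x = 8: f ≡ 0 at y ∈ {0}; g ≡ 0 at y ∈ {9}; common: ∅.
  x = 9: f ≡ 0 at y ∈ {1}; g ≡ 0 at y ∈ {1}; common: {1}.
  x = 10: f ≡ 0 at y ∈ {2}; g ≡ 0 at y ∈ {4}; common: ∅.
Collecting: common zeros = {(9, 1)}, so the count is 1.
Comparison with the Bézout bound: 1 ≤ 1 = deg(f)·deg(g), as expected for curves with no common component (the bound is attained).


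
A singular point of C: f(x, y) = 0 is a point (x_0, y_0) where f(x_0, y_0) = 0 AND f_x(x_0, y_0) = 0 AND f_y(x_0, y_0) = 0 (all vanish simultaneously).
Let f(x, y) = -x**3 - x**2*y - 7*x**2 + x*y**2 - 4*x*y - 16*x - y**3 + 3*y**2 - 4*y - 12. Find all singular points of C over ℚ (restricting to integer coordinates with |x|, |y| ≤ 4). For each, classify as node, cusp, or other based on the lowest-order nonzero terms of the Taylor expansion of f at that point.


Singular points: {(-2, 0)}; classification: node.

Compute partial derivatives:
  f_x = -3*x**2 - 2*x*y - 14*x + y**2 - 4*y - 16.
  f_y = -x**2 + 2*x*y - 4*x - 3*y**2 + 6*y - 4.
Scan x_0 ∈ {−4, ..., 4}. For each x_0, f_y(x_0, y) is a polynomial in y; find its integer roots y ∈ {−4, ..., 4}, then test f_x and f at those candidates.
  x = -4: f_y(-4, y) = -3*y**2 - 2*y - 4; no integer root y with |y| ≤ 4.
  x = -3: f_y(-3, y) = -3*y**2 - 1; no integer root y with |y| ≤ 4.
  x = -2: f_y(-2, y) = -3*y**2 + 2*y; vanishes at y ∈ {0}. (-2, 0): f_x = 0, f = 0 — SINGULAR.
  x = -1: f_y(-1, y) = -3*y**2 + 4*y - 1; vanishes at y ∈ {1}. (-1, 1): f_x = -6 ≠ 0.
  x = 0: f_y(0, y) = -3*y**2 + 6*y - 4; no integer root y with |y| ≤ 4.
  x = 1: f_y(1, y) = -3*y**2 + 8*y - 9; no integer root y with |y| ≤ 4.
  x = 2: f_y(2, y) = -3*y**2 + 10*y - 16; no integer root y with |y| ≤ 4.
  x = 3: f_y(3, y) = -3*y**2 + 12*y - 25; no integer root y with |y| ≤ 4.
  x = 4: f_y(4, y) = -3*y**2 + 14*y - 36; no integer root y with |y| ≤ 4.
Only singular point on the grid: (-2, 0).
Classify: substitute x = -2 + u, y = 0 + v and expand: f = -u**3 - u**2*v - u**2 + u*v**2 - v**3 + v**2.
No constant or linear terms (consistent with a singular point). Quadratic part: -u**2 + v**2. Cubic part: -u**3 - u**2*v + u*v**2 - v**3.
The quadratic part v**2 - u**2 = (v − u)(v + u) splits into two distinct linear factors, so there are two distinct tangent lines y − 0 = ±(x − -2) — this is a node (ordinary double point).
Classification: node.


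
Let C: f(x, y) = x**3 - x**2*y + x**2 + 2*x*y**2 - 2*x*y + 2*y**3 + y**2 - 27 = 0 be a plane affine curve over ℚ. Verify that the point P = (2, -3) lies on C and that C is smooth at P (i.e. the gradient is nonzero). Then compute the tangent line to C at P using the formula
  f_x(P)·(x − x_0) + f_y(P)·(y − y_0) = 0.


Tangent line at P: 52*x + 16*y - 56 = 0.

Step 1: f(2, -3) = 0, so P lies on C.
Step 2: partial derivatives
  f_x(x, y) = 3*x**2 - 2*x*y + 2*x + 2*y**2 - 2*y, f_y(x, y) = -x**2 + 4*x*y - 2*x + 6*y**2 + 2*y.
  f_x(P) = 52, f_y(P) = 16 (gradient nonzero, so P is smooth).
Step 3: tangent line at P: 52·(x − 2) + 16·(y − -3) = 0.
Expanding: 52*x + 16*y - 56 = 0.


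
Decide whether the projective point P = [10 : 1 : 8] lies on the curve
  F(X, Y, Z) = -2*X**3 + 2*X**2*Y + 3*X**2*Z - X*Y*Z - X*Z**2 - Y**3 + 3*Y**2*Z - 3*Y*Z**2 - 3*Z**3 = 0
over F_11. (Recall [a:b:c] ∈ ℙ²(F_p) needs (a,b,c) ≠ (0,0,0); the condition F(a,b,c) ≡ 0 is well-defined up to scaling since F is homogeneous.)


F(10,1,8) ≡ 1 (mod 11); P is NOT on the curve.

Evaluate F(10, 1, 8) term-by-term (mod 11).
  -2*X**3 ↦ -2·1000·1·1 = -2000
  2*X**2*Y ↦ 2·100·1·1 = 200
  3*X**2*Z ↦ 3·100·1·8 = 2400
  -X*Y*Z ↦ -1·10·1·8 = -80
  -X*Z**2 ↦ -1·10·1·64 = -640
  -Y**3 ↦ -1·1·1·1 = -1
  3*Y**2*Z ↦ 3·1·1·8 = 24
  -3*Y*Z**2 ↦ -3·1·1·64 = -192
  -3*Z**3 ↦ -3·1·1·512 = -1536
Sum: F(10, 1, 8) = (-2000) + (200) + (2400) + (-80) + (-640) + (-1) + (24) + (-192) + (-1536) = -1825.
Reducing mod 11: -1825 ≡ 1 (mod 11).
Since F(a, b, c) ≡ 1 ≠ 0 (mod 11), P does NOT lie on the curve.


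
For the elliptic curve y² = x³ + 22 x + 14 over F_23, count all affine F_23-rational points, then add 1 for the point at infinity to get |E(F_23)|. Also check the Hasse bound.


Affine points = {(8, 9), (8, 14), (11, 0), (13, 6), (13, 17), (15, 4), (15, 19), (16, 0), (18, 3), (18, 20), (19, 0), (20, 6), (20, 17), (21, 10), (21, 13)}; affine count = 15; |E(F_23)| = 16.

Discriminant check: Δ ∝ 4a³ + 27b² = 4·22³ + 27·14² = 4·10648 + 27·196 ≡ 21 (mod 23). Nonzero ⇒ E is nonsingular.
For each x ∈ F_23, compute rhs = x³ + 22·x + 14 mod 23, then count y ∈ F_23 with y² ≡ rhs.
  x = 0: rhs = 14, matching y values: none (0 points).
  x = 1: rhs = 14, matching y values: none (0 points).
  x = 2: rhs = 20, matching y values: none (0 points).
  x = 3: rhs = 15, matching y values: none (0 points).
  x = 4: rhs = 5, matching y values: none (0 points).
  x = 5: rhs = 19, matching y values: none (0 points).
  x = 6: rhs = 17, matching y values: none (0 points).
  x = 7: rhs = 5, matching y values: none (0 points).
  x = 8: rhs = 12, matching y values: 9, 14 (2 points).
  x = 9: rhs = 21, matching y values: none (0 points).
  x = 10: rhs = 15, matching y values: none (0 points).
  x = 11: rhs = 0, matching y values: 0 (1 points).
  x = 12: rhs = 5, matching y values: none (0 points).
  x = 13: rhs = 13, matching y values: 6, 17 (2 points).
  x = 14: rhs = 7, matching y values: none (0 points).
  x = 15: rhs = 16, matching y values: 4, 19 (2 points).
  x = 16: rhs = 0, matching y values: 0 (1 points).
  x = 17: rhs = 11, matching y values: none (0 points).
  x = 18: rhs = 9, matching y values: 3, 20 (2 points).
  x = 19: rhs = 0, matching y values: 0 (1 points).
  x = 20: rhs = 13, matching y values: 6, 17 (2 points).
  x = 21: rhs = 8, matching y values: 10, 13 (2 points).
  x = 22: rhs = 14, matching y values: none (0 points).
Total affine count: 15.
Full point count |E(F_23)| = 15 + 1 = 16.
Hasse bound: |16 − (23+1)| = |-8| = 8 ≤ 2√23 ≈ 9.5917 ✓.


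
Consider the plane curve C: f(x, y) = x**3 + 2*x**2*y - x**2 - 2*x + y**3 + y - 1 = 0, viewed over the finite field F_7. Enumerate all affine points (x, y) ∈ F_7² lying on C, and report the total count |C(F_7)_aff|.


Affine F_7-points: {(1, 6), (3, 5), (4, 5), (5, 4), (5, 5), (6, 3)}; count = 6.

For each of the 49 pairs (x, y) ∈ F_7², evaluate f(x, y) mod 7. Record the zeros.
  x = 0: [0↦6, 1↦1, 2↦2, 3↦1, 4↦4, 5↦3, 6↦4]  zeros at y ∈ ∅
  x = 1: [0↦4, 1↦1, 2↦4, 3↦5, 4↦3, 5↦4, 6↦0]  zeros at y ∈ {6}
  x = 2: [0↦6, 1↦2, 2↦4, 3↦4, 4↦1, 5↦1, 6↦3]  zeros at y ∈ ∅
  x = 3: [0↦4, 1↦3, 2↦1, 3↦4, 4↦4, 5↦0, 6↦5]  zeros at y ∈ {5}
  x = 4: [0↦4, 1↦3, 2↦1, 3↦4, 4↦4, 5↦0, 6↦5]  zeros at y ∈ {5}
  x = 5: [0↦5, 1↦1, 2↦3, 3↦3, 4↦0, 5↦0, 6↦2]  zeros at y ∈ {4, 5}
  x = 6: [0↦6, 1↦3, 2↦6, 3↦0, 4↦5, 5↦6, 6↦2]  zeros at y ∈ {3}
Collecting zeros: affine points = {(1, 6), (3, 5), (4, 5), (5, 4), (5, 5), (6, 3)}.
Total count |C(F_7)_aff| = 6.


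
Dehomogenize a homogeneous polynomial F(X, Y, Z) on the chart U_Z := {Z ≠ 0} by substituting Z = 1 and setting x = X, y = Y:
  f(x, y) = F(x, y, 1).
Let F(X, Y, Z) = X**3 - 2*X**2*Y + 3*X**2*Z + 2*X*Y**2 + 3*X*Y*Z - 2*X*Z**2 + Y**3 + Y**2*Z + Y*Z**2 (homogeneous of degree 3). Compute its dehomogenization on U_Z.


f(x, y) = x**3 - 2*x**2*y + 3*x**2 + 2*x*y**2 + 3*x*y - 2*x + y**3 + y**2 + y

On U_Z we set Z = 1. Each monomial c·X^i·Y^j·Z^k in F becomes c·x^i·y^j·1^k = c·x^i·y^j.
Substituting Z = 1: F(X, Y, 1) = x**3 - 2*x**2*y + 3*x**2 + 2*x*y**2 + 3*x*y - 2*x + y**3 + y**2 + y.
Note: deg(f) ≤ deg(F) = 3; strict inequality happens when F is divisible by Z (lost terms).


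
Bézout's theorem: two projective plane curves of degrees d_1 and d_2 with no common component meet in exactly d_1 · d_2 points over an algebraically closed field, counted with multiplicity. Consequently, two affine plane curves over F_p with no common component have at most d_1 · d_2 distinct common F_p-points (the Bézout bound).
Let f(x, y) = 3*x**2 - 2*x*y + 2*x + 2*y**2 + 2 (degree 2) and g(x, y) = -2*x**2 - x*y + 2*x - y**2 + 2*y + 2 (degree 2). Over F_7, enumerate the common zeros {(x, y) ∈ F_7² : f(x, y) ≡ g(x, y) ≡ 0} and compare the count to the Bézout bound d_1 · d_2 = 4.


Common zeros: {(6, 1)}; count = 1; Bézout bound = 4.

deg(f) = 2, deg(g) = 2, so Bézout bound = 4.
Scan x ∈ F_7. For each x, list the y ∈ F_7 with f(x, y) ≡ 0 and those with g(x, y) ≡ 0 (mod 7); the common zeros in that column are the intersection.
  x = 0: f ≡ 0 at y ∈ ∅; g ≡ 0 at y ∈ ∅; common: ∅.
  x = 1: f ≡ 0 at y ∈ {0, 1}; g ≡ 0 at y ∈ {2, 6}; common: ∅.
  x = 2: f ≡ 0 at y ∈ ∅; g ≡ 0 at y ∈ ∅; common: ∅.
  x = 3: f ≡ 0 at y ∈ {0, 3}; g ≡ 0 at y ∈ ∅; common: ∅.
  x = 4: f ≡ 0 at y ∈ ∅; g ≡ 0 at y ∈ {6}; common: ∅.
  x = 5: f ≡ 0 at y ∈ ∅; g ≡ 0 at y ∈ {1, 3}; common: ∅.
  x = 6: f ≡ 0 at y ∈ {1, 5}; g ≡ 0 at y ∈ {1, 2}; common: {1}.
Collecting: common zeros = {(6, 1)}, so the count is 1.
Comparison with the Bézout bound: 1 ≤ 4 = deg(f)·deg(g), as expected for curves with no common component (the affine F_7-count falls short of the bound because intersections may lie at infinity, over extension fields, or carry multiplicity).


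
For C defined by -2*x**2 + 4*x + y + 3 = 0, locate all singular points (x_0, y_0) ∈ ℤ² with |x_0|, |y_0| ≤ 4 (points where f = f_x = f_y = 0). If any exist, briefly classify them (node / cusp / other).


No singular points in the scanned grid; C is smooth there.

Compute partial derivatives:
  f_x = 4 - 4*x.
  f_y = 1.
f_y = 1 is a nonzero constant, so f_y never vanishes: no point (x, y) can satisfy f = f_x = f_y = 0. In particular no (x, y) ∈ {−4, ..., 4}² is singular; the curve is smooth.


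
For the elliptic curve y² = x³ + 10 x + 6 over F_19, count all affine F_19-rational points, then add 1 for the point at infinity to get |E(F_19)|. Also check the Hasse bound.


Affine points = {(0, 5), (0, 14), (1, 6), (1, 13), (3, 5), (3, 14), (6, 4), (6, 15), (7, 1), (7, 18), (8, 3), (8, 16), (10, 2), (10, 17), (12, 7), (12, 12), (15, 4), (15, 15), (16, 5), (16, 14), (17, 4), (17, 15)}; affine count = 22; |E(F_19)| = 23.

Discriminant check: Δ ∝ 4a³ + 27b² = 4·10³ + 27·6² = 4·1000 + 27·36 ≡ 13 (mod 19). Nonzero ⇒ E is nonsingular.
For each x ∈ F_19, compute rhs = x³ + 10·x + 6 mod 19, then count y ∈ F_19 with y² ≡ rhs.
  x = 0: rhs = 6, matching y values: 5, 14 (2 points).
  x = 1: rhs = 17, matching y values: 6, 13 (2 points).
  x = 2: rhs = 15, matching y values: none (0 points).
  x = 3: rhs = 6, matching y values: 5, 14 (2 points).
  x = 4: rhs = 15, matching y values: none (0 points).
  x = 5: rhs = 10, matching y values: none (0 points).
  x = 6: rhs = 16, matching y values: 4, 15 (2 points).
  x = 7: rhs = 1, matching y values: 1, 18 (2 points).
  x = 8: rhs = 9, matching y values: 3, 16 (2 points).
  x = 9: rhs = 8, matching y values: none (0 points).
  x = 10: rhs = 4, matching y values: 2, 17 (2 points).
  x = 11: rhs = 3, matching y values: none (0 points).
  x = 12: rhs = 11, matching y values: 7, 12 (2 points).
  x = 13: rhs = 15, matching y values: none (0 points).
  x = 14: rhs = 2, matching y values: none (0 points).
  x = 15: rhs = 16, matching y values: 4, 15 (2 points).
  x = 16: rhs = 6, matching y values: 5, 14 (2 points).
  x = 17: rhs = 16, matching y values: 4, 15 (2 points).
  x = 18: rhs = 14, matching y values: none (0 points).
Total affine count: 22.
Full point count |E(F_19)| = 22 + 1 = 23.
Hasse bound: |23 − (19+1)| = |3| = 3 ≤ 2√19 ≈ 8.7178 ✓.


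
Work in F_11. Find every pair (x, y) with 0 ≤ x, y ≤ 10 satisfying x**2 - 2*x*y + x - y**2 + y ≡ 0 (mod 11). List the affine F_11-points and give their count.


Affine F_11-points: {(0, 0), (0, 1), (1, 1), (1, 9), (2, 4), (5, 4), (5, 9), (6, 3), (6, 8), (9, 8), (10, 0), (10, 3)}; count = 12.

For each of the 121 pairs (x, y) ∈ F_11², evaluate f(x, y) mod 11. Record the zeros.
  x = 0: [0↦0, 1↦0, 2↦9, 3↦5, 4↦10, 5↦2, 6↦3, 7↦2, 8↦10, 9↦5, 10↦9]  zeros at y ∈ {0, 1}
  x = 1: [0↦2, 1↦0, 2↦7, 3↦1, 4↦4, 5↦5, 6↦4, 7↦1, 8↦7, 9↦0, 10↦2]  zeros at y ∈ {1, 9}
  x = 2: [0↦6, 1↦2, 2↦7, 3↦10, 4↦0, 5↦10, 6↦7, 7↦2, 8↦6, 9↦8, 10↦8]  zeros at y ∈ {4}
  x = 3: [0↦1, 1↦6, 2↦9, 3↦10, 4↦9, 5↦6, 6↦1, 7↦5, 8↦7, 9↦7, 10↦5]  zeros at y ∈ ∅
  x = 4: [0↦9, 1↦1, 2↦2, 3↦1, 4↦9, 5↦4, 6↦8, 7↦10, 8↦10, 9↦8, 10↦4]  zeros at y ∈ ∅
  x = 5: [0↦8, 1↦9, 2↦8, 3↦5, 4↦0, 5↦4, 6↦6, 7↦6, 8↦4, 9↦0, 10↦5]  zeros at y ∈ {4, 9}
  x = 6: [0↦9, 1↦8, 2↦5, 3↦0, 4↦4, 5↦6, 6↦6, 7↦4, 8↦0, 9↦5, 10↦8]  zeros at y ∈ {3, 8}
  x = 7: [0↦1, 1↦9, 2↦4, 3↦8, 4↦10, 5↦10, 6↦8, 7↦4, 8↦9, 9↦1, 10↦2]  zeros at y ∈ ∅
  x = 8: [0↦6, 1↦1, 2↦5, 3↦7, 4↦7, 5↦5, 6↦1, 7↦6, 8↦9, 9↦10, 10↦9]  zeros at y ∈ ∅
  x = 9: [0↦2, 1↦6, 2↦8, 3↦8, 4↦6, 5↦2, 6↦7, 7↦10, 8↦0, 9↦10, 10↦7]  zeros at y ∈ {8}
  x = 10: [0↦0, 1↦2, 2↦2, 3↦0, 4↦7, 5↦1, 6↦4, 7↦5, 8↦4, 9↦1, 10↦7]  zeros at y ∈ {0, 3}
Collecting zeros: affine points = {(0, 0), (0, 1), (1, 1), (1, 9), (2, 4), (5, 4), (5, 9), (6, 3), (6, 8), (9, 8), (10, 0), (10, 3)}.
Total count |C(F_11)_aff| = 12.
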